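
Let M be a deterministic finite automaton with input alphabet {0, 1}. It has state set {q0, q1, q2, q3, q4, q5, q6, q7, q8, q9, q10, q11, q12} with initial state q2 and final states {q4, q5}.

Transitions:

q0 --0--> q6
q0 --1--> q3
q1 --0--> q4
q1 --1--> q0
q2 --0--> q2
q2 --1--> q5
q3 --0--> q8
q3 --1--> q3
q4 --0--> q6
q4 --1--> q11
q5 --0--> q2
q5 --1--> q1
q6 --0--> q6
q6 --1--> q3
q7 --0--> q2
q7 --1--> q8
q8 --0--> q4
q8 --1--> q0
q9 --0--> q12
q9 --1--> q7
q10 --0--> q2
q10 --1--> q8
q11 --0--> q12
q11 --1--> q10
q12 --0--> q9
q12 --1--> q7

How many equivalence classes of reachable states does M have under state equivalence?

All states are reachable from the start state.
P0 = {q4,q5} | {q0,q1,q2,q3,q6,q7,q8,q9,q10,q11,q12}.
On input 0, block {q0,q1,q2,q3,q6,q7,q8,q9,q10,q11,q12} splits into {q0,q2,q3,q6,q7,q9,q10,q11,q12} and {q1,q8}.
Split {q4,q5} by δ(·,1) → {q4} and {q5}.
On input 0, block {q0,q2,q3,q6,q7,q9,q10,q11,q12} splits into {q0,q2,q6,q7,q9,q10,q11,q12} and {q3}.
Split {q0,q2,q6,q7,q9,q10,q11,q12} by δ(·,1) → {q9,q11,q12} and {q0,q6} and {q7,q10} and {q2}.
The partition is now stable with 8 blocks: {q4} | {q9,q11,q12} | {q1,q8} | {q5} | {q3} | {q0,q6} | {q7,q10} | {q2}.

8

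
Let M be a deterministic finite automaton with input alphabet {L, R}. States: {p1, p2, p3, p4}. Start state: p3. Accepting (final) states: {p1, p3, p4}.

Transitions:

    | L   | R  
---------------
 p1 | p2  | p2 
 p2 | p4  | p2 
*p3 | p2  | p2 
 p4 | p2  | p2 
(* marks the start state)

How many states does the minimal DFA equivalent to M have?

2

First remove the unreachable states {p1}; 3 states remain.
P0 = {p3,p4} | {p2}.
No further refinement is possible. Final partition (2 blocks): {p3,p4} | {p2}.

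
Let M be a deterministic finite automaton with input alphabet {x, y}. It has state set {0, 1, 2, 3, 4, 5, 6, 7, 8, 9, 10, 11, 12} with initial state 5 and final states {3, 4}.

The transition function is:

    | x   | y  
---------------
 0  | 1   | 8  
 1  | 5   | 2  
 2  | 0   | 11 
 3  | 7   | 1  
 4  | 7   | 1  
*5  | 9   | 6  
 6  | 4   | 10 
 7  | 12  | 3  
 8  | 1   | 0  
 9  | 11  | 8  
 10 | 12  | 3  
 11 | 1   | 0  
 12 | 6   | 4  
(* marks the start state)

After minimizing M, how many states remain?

Every state is reachable, so we keep all 13.
P0 = {3,4} | {0,1,2,5,6,7,8,9,10,11,12}.
On input x, block {0,1,2,5,6,7,8,9,10,11,12} splits into {0,1,2,5,7,8,9,10,11,12} and {6}.
Split {0,1,2,5,7,8,9,10,11,12} by δ(·,x) → {0,1,2,5,7,8,9,10,11} and {12}.
On input x, block {0,1,2,5,7,8,9,10,11} splits into {0,1,2,5,8,9,11} and {7,10}.
Split {0,1,2,5,8,9,11} by δ(·,y) → {0,1,2,8,9,11} and {5}.
On input x, block {0,1,2,8,9,11} splits into {0,2,8,9,11} and {1}.
Split {0,2,8,9,11} by δ(·,x) → {0,8,11} and {2,9}.
Stable partition: {3,4} | {0,8,11} | {6} | {12} | {7,10} | {5} | {1} | {2,9} — 8 equivalence classes.

8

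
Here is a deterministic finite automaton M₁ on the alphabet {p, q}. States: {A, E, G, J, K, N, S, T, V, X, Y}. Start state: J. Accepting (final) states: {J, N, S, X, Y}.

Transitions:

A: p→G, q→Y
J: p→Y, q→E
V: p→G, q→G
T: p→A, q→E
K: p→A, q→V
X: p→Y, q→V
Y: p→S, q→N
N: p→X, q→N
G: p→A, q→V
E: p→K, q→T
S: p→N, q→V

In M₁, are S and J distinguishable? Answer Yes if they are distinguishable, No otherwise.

No

Initial partition by acceptance: {J,N,S,X,Y} | {A,E,G,K,T,V}.
Refine {J,N,S,X,Y} on symbol q: members go to different blocks, giving {J,S,X} and {N,Y}.
Split {A,E,G,K,T,V} by δ(·,q) → {E,G,K,T,V} and {A}.
Refine {E,G,K,T,V} on symbol p: members go to different blocks, giving {G,K,T} and {E,V}.
No further refinement is possible. Final partition (5 blocks): {J,S,X} | {G,K,T} | {N,Y} | {A} | {E,V}.
S and J lie in the same block of the stable partition, so they are equivalent — no string distinguishes them.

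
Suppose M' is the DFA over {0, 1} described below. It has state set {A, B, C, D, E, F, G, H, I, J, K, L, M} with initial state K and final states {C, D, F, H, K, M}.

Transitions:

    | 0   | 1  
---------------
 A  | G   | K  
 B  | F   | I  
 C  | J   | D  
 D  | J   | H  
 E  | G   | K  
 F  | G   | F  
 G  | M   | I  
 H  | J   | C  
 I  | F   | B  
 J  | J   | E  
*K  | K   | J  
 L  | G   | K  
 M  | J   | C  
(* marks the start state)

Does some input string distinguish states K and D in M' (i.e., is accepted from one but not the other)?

Yes

States {A,L} cannot be reached from the start state, so discard them.
Initial partition by acceptance: {C,D,F,H,K,M} | {B,E,G,I,J}.
Refine {C,D,F,H,K,M} on symbol 0: members go to different blocks, giving {C,D,F,H,M} and {K}.
Split {B,E,G,I,J} by δ(·,0) → {B,G,I} and {E,J}.
Refine {C,D,F,H,M} on symbol 0: members go to different blocks, giving {C,D,H,M} and {F}.
On input 0, block {B,G,I} splits into {B,I} and {G}.
On input 0, block {E,J} splits into {E} and {J}.
Stable partition: {C,D,H,M} | {B,I} | {K} | {E} | {F} | {G} | {J} — 7 equivalence classes.
K and D end up in different blocks, so they are distinguishable. For instance, the string '0' is accepted from only K.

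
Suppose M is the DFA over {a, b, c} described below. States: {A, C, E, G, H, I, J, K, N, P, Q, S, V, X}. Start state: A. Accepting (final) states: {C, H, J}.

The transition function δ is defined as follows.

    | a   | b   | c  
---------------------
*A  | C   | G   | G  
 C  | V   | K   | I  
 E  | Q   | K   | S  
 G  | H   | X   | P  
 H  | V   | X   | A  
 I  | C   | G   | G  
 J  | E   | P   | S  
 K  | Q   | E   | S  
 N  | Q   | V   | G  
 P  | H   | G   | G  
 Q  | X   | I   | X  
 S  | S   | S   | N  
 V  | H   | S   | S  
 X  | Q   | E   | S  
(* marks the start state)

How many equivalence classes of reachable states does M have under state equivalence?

First remove the unreachable states {J}; 13 states remain.
Start with accepting vs non-accepting: {C,H} | {A,E,G,I,K,N,P,Q,S,V,X}.
Refine {A,E,G,I,K,N,P,Q,S,V,X} on symbol a: members go to different blocks, giving {E,K,N,Q,S,X} and {A,G,I,P,V}.
On input b, block {E,K,N,Q,S,X} splits into {E,K,S,X} and {N,Q}.
Split {E,K,S,X} by δ(·,a) → {E,K,X} and {S}.
Split {A,G,I,P,V} by δ(·,b) → {A,I,P} and {V} and {G}.
On input a, block {N,Q} splits into {N} and {Q}.
Stable partition: {C,H} | {E,K,X} | {A,I,P} | {N} | {S} | {V} | {G} | {Q} — 8 equivalence classes.

8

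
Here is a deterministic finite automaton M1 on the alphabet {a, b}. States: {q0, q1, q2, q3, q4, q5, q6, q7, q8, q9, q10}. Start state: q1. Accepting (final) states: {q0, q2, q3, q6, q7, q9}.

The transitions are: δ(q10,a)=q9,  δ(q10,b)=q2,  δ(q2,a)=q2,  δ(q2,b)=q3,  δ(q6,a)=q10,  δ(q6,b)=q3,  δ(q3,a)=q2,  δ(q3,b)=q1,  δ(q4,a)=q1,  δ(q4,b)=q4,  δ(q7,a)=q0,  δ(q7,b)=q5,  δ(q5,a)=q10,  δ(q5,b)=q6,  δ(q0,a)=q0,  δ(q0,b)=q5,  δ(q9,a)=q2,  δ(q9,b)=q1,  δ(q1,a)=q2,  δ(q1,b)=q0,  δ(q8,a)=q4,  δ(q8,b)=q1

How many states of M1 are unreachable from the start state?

BFS from q1 reaches {q0, q1, q2, q3, q5, q6, q9, q10}; the 3 state(s) q4, q7, q8 are never visited.

3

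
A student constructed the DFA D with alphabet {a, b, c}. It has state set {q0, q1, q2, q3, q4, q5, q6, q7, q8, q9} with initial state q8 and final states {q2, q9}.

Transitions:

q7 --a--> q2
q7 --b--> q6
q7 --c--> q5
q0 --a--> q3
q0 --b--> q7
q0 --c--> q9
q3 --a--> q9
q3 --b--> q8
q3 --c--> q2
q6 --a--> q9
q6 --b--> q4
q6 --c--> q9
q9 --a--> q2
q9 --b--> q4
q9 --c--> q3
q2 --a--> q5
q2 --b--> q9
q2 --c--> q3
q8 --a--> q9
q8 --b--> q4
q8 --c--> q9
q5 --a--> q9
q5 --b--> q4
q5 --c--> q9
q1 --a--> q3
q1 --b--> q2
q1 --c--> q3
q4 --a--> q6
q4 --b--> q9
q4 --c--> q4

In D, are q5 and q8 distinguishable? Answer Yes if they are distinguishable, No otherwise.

No

Reachable states from the start: {q2,q3,q4,q5,q6,q8,q9}. Unreachable: {q0,q1,q7} — drop them.
Start with accepting vs non-accepting: {q2,q9} | {q3,q4,q5,q6,q8}.
Refine {q2,q9} on symbol a: members go to different blocks, giving {q2} and {q9}.
On input a, block {q3,q4,q5,q6,q8} splits into {q3,q5,q6,q8} and {q4}.
Split {q3,q5,q6,q8} by δ(·,b) → {q5,q6,q8} and {q3}.
Stable partition: {q2} | {q5,q6,q8} | {q9} | {q4} | {q3} — 5 equivalence classes.
q5 and q8 lie in the same block of the stable partition, so they are equivalent — no string distinguishes them.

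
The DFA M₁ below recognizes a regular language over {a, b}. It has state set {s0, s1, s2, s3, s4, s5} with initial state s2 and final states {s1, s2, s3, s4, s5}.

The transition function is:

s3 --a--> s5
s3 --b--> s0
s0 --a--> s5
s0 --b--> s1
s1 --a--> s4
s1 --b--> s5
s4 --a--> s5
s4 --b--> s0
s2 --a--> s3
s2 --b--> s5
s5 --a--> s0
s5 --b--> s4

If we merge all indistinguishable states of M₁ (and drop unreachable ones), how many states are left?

Every state is reachable, so we keep all 6.
Initial partition by acceptance: {s1,s2,s3,s4,s5} | {s0}.
Refine {s1,s2,s3,s4,s5} on symbol a: members go to different blocks, giving {s1,s2,s3,s4} and {s5}.
On input a, block {s1,s2,s3,s4} splits into {s1,s2} and {s3,s4}.
The partition is now stable with 4 blocks: {s1,s2} | {s0} | {s5} | {s3,s4}.

4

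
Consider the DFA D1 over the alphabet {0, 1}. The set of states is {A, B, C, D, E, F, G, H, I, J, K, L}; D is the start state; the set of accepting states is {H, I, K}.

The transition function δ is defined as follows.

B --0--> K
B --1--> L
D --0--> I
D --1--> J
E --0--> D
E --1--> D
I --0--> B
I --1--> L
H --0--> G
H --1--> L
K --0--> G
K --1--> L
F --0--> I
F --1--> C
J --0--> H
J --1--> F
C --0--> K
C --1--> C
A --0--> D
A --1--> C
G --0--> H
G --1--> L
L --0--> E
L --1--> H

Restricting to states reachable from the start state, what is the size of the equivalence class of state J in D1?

States {A} cannot be reached from the start state, so discard them.
Initial partition by acceptance: {H,I,K} | {B,C,D,E,F,G,J,L}.
Refine {B,C,D,E,F,G,J,L} on symbol 0: members go to different blocks, giving {B,C,D,F,G,J} and {E,L}.
On input 1, block {B,C,D,F,G,J} splits into {C,D,F,J} and {B,G}.
On input 0, block {E,L} splits into {E} and {L}.
Stable partition: {H,I,K} | {C,D,F,J} | {E} | {B,G} | {L} — 5 equivalence classes.
State J belongs to the block {C,D,F,J}, which has 4 states.

4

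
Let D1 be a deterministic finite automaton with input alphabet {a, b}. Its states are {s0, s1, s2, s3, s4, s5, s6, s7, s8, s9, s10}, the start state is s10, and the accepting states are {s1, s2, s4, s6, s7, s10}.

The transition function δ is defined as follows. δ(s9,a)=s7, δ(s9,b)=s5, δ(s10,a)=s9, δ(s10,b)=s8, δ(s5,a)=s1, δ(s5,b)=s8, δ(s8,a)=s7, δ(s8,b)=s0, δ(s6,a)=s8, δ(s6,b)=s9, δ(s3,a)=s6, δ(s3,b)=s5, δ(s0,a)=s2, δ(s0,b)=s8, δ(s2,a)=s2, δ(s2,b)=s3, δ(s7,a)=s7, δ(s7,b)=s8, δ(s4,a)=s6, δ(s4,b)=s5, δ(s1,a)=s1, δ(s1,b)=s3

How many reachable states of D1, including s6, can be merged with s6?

2

First remove the unreachable states {s4}; 10 states remain.
P0 = {s1,s2,s6,s7,s10} | {s0,s3,s5,s8,s9}.
On input a, block {s1,s2,s6,s7,s10} splits into {s1,s2,s7} and {s6,s10}.
Split {s0,s3,s5,s8,s9} by δ(·,a) → {s0,s5,s8,s9} and {s3}.
Split {s1,s2,s7} by δ(·,b) → {s1,s2} and {s7}.
Split {s0,s5,s8,s9} by δ(·,a) → {s0,s5} and {s8,s9}.
Stable partition: {s1,s2} | {s0,s5} | {s6,s10} | {s3} | {s7} | {s8,s9} — 6 equivalence classes.
State s6 belongs to the block {s6,s10}, which has 2 states.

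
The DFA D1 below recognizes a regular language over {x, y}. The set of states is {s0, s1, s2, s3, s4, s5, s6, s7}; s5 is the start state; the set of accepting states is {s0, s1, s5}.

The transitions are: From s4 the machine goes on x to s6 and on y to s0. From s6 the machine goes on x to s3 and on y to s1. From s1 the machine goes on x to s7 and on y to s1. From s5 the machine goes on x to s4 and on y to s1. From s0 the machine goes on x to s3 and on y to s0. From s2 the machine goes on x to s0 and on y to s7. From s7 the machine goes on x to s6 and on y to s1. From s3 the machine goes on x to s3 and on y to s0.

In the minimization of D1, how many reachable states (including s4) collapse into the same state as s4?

4

States {s2} cannot be reached from the start state, so discard them.
P0 = {s0,s1,s5} | {s3,s4,s6,s7}.
No further refinement is possible. Final partition (2 blocks): {s0,s1,s5} | {s3,s4,s6,s7}.
The equivalence class containing s4 is {s3,s4,s6,s7}, of size 4.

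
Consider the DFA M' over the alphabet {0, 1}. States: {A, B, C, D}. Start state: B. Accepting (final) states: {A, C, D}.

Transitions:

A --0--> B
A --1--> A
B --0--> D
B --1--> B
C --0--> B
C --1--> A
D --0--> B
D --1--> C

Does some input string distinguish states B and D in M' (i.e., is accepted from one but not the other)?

Yes

All states are reachable from the start state.
Start with accepting vs non-accepting: {A,C,D} | {B}.
Stable partition: {A,C,D} | {B} — 2 equivalence classes.
B and D end up in different blocks, so they are distinguishable. For instance, the string 'ε' is accepted from only D.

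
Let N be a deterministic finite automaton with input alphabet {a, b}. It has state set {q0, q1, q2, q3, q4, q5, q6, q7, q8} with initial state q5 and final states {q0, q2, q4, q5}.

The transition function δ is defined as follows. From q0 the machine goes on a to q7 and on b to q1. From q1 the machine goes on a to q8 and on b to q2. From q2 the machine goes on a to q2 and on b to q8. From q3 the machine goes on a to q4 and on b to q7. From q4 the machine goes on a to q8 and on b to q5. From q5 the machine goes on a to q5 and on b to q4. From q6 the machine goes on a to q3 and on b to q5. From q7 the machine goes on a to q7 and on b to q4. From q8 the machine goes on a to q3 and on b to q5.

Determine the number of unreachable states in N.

4

Starting at q5 and following transitions, the reachable set is {q3, q4, q5, q7, q8}. That leaves q0, q1, q2, q6 unreachable — 4 in total.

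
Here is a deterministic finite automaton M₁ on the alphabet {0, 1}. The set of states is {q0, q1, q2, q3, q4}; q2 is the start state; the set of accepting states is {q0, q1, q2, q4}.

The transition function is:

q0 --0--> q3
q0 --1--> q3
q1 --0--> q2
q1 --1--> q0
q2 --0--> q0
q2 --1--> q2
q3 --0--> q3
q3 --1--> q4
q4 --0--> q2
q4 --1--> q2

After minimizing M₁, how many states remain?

First remove the unreachable states {q1}; 4 states remain.
Initial partition by acceptance: {q0,q2,q4} | {q3}.
Refine {q0,q2,q4} on symbol 0: members go to different blocks, giving {q2,q4} and {q0}.
Split {q2,q4} by δ(·,0) → {q2} and {q4}.
Stable partition: {q2} | {q3} | {q0} | {q4} — 4 equivalence classes.

4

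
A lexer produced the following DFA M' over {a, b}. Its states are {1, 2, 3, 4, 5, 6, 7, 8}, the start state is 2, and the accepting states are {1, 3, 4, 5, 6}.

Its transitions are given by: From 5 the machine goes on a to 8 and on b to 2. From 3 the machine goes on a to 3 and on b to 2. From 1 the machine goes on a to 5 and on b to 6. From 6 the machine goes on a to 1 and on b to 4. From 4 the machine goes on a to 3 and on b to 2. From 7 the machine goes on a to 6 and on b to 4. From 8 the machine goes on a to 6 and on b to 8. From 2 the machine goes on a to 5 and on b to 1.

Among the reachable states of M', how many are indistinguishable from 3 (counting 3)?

2

States {7} cannot be reached from the start state, so discard them.
Start with accepting vs non-accepting: {1,3,4,5,6} | {2,8}.
Split {1,3,4,5,6} by δ(·,a) → {1,3,4,6} and {5}.
On input a, block {1,3,4,6} splits into {3,4,6} and {1}.
On input a, block {3,4,6} splits into {3,4} and {6}.
On input a, block {2,8} splits into {2} and {8}.
Stable partition: {3,4} | {2} | {5} | {1} | {6} | {8} — 6 equivalence classes.
State 3 belongs to the block {3,4}, which has 2 states.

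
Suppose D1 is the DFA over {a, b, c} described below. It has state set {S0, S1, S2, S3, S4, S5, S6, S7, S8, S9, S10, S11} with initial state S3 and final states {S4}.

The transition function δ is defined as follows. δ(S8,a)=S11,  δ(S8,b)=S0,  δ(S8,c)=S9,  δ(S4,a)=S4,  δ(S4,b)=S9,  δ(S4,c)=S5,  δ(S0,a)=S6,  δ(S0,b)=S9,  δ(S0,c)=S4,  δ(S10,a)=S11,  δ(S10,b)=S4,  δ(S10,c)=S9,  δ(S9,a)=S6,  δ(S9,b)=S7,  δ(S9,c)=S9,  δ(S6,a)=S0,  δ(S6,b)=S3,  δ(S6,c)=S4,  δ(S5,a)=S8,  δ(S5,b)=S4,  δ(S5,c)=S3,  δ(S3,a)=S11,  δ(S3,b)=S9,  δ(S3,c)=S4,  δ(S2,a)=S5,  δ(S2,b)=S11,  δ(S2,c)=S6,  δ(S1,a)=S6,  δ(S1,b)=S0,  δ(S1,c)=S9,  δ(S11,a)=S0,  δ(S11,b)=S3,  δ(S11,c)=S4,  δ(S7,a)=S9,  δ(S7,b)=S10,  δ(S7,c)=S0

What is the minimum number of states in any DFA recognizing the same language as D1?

Reachable states from the start: {S0,S3,S4,S5,S6,S7,S8,S9,S10,S11}. Unreachable: {S1,S2} — drop them.
Initial partition by acceptance: {S4} | {S0,S3,S5,S6,S7,S8,S9,S10,S11}.
Refine {S0,S3,S5,S6,S7,S8,S9,S10,S11} on symbol b: members go to different blocks, giving {S0,S3,S6,S7,S8,S9,S11} and {S5,S10}.
On input b, block {S0,S3,S6,S7,S8,S9,S11} splits into {S0,S3,S6,S8,S9,S11} and {S7}.
On input b, block {S0,S3,S6,S8,S9,S11} splits into {S0,S3,S6,S8,S11} and {S9}.
Split {S0,S3,S6,S8,S11} by δ(·,b) → {S6,S8,S11} and {S0,S3}.
On input a, block {S6,S8,S11} splits into {S6,S11} and {S8}.
Split {S5,S10} by δ(·,a) → {S5} and {S10}.
The partition is now stable with 8 blocks: {S4} | {S6,S11} | {S5} | {S7} | {S9} | {S0,S3} | {S8} | {S10}.

8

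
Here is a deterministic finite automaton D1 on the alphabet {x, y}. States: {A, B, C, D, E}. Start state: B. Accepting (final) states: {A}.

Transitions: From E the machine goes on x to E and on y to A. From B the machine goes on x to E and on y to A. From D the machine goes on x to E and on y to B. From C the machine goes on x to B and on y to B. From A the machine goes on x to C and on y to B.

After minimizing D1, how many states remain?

Reachable states from the start: {A,B,C,E}. Unreachable: {D} — drop them.
Start with accepting vs non-accepting: {A} | {B,C,E}.
On input y, block {B,C,E} splits into {B,E} and {C}.
The partition is now stable with 3 blocks: {A} | {B,E} | {C}.

3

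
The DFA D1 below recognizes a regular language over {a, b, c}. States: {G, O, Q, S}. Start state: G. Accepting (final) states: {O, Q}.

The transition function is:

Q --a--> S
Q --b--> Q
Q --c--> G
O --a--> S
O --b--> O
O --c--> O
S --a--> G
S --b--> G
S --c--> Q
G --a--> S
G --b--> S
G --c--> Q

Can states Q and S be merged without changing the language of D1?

No

First remove the unreachable states {O}; 3 states remain.
P0 = {Q} | {G,S}.
The partition is now stable with 2 blocks: {Q} | {G,S}.
Q and S end up in different blocks, so they are distinguishable. For instance, the string 'ε' is accepted from only Q.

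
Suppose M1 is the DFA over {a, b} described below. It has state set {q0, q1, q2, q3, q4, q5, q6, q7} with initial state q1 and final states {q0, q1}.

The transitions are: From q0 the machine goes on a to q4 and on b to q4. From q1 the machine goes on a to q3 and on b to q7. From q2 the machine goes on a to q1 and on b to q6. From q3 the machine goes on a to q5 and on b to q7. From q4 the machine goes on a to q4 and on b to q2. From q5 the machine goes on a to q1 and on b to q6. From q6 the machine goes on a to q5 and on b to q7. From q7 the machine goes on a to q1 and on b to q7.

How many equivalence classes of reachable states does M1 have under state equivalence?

4

States {q0,q2,q4} cannot be reached from the start state, so discard them.
Initial partition by acceptance: {q1} | {q3,q5,q6,q7}.
Split {q3,q5,q6,q7} by δ(·,a) → {q3,q6} and {q5,q7}.
On input b, block {q5,q7} splits into {q5} and {q7}.
The partition is now stable with 4 blocks: {q1} | {q3,q6} | {q5} | {q7}.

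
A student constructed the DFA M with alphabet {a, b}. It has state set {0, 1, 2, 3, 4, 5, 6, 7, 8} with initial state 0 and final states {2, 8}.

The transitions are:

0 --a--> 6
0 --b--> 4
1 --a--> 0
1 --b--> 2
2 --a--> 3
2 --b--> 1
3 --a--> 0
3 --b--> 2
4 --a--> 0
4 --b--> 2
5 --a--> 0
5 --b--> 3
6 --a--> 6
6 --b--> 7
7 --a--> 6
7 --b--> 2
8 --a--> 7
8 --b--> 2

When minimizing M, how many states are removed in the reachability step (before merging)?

2

No path from 0 leads to 5, 8; the other 7 states are all reachable.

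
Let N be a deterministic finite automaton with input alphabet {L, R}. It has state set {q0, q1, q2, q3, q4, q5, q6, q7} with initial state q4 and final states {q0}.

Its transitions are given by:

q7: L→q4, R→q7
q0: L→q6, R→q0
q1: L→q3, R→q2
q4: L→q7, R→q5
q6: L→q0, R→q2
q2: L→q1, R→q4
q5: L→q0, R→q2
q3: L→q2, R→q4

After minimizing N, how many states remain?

Start with accepting vs non-accepting: {q0} | {q1,q2,q3,q4,q5,q6,q7}.
On input L, block {q1,q2,q3,q4,q5,q6,q7} splits into {q1,q2,q3,q4,q7} and {q5,q6}.
Refine {q1,q2,q3,q4,q7} on symbol R: members go to different blocks, giving {q1,q2,q3,q7} and {q4}.
On input L, block {q1,q2,q3,q7} splits into {q1,q2,q3} and {q7}.
Refine {q1,q2,q3} on symbol R: members go to different blocks, giving {q2,q3} and {q1}.
On input L, block {q2,q3} splits into {q2} and {q3}.
The partition is now stable with 7 blocks: {q0} | {q2} | {q5,q6} | {q4} | {q7} | {q1} | {q3}.

7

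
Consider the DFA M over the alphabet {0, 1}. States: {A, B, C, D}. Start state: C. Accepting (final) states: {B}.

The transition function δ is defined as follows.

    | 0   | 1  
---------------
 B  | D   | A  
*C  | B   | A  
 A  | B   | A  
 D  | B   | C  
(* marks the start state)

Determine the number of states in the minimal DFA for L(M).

2

Start with accepting vs non-accepting: {B} | {A,C,D}.
No further refinement is possible. Final partition (2 blocks): {B} | {A,C,D}.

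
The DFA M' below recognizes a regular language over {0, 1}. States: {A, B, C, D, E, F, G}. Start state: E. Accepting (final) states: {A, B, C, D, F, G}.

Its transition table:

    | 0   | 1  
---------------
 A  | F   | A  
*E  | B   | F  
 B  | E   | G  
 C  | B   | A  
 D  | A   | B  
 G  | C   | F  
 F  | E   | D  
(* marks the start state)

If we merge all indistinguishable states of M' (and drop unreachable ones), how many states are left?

All states are reachable from the start state.
P0 = {A,B,C,D,F,G} | {E}.
Split {A,B,C,D,F,G} by δ(·,0) → {A,C,D,G} and {B,F}.
Split {A,C,D,G} by δ(·,0) → {A,C} and {D,G}.
Stable partition: {A,C} | {E} | {B,F} | {D,G} — 4 equivalence classes.

4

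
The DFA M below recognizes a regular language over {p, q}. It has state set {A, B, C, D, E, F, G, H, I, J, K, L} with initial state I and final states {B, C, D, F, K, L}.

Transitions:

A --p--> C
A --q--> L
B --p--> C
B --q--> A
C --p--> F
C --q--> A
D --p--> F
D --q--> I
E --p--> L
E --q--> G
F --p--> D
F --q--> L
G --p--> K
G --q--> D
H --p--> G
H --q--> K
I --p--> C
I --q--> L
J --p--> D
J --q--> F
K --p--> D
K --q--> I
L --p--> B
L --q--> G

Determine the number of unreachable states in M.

3

Starting at I and following transitions, the reachable set is {A, B, C, D, F, G, I, K, L}. That leaves E, H, J unreachable — 3 in total.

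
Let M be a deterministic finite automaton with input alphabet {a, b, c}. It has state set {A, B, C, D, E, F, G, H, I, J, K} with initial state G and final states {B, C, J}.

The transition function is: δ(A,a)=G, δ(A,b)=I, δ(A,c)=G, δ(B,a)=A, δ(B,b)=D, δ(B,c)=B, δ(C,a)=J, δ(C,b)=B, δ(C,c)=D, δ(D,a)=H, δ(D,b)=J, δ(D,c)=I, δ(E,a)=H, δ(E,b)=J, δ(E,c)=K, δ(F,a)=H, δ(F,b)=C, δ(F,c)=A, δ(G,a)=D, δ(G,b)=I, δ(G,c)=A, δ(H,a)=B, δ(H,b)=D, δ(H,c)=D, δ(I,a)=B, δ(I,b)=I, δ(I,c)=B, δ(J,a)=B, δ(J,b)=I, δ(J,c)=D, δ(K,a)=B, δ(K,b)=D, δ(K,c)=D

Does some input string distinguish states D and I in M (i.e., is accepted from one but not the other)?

States {C,E,F,K} cannot be reached from the start state, so discard them.
P0 = {B,J} | {A,D,G,H,I}.
On input a, block {B,J} splits into {B} and {J}.
Refine {A,D,G,H,I} on symbol a: members go to different blocks, giving {A,D,G} and {H,I}.
Refine {A,D,G} on symbol a: members go to different blocks, giving {A,G} and {D}.
Split {A,G} by δ(·,a) → {A} and {G}.
Refine {H,I} on symbol b: members go to different blocks, giving {H} and {I}.
The partition is now stable with 7 blocks: {B} | {A} | {J} | {H} | {D} | {G} | {I}.
D and I end up in different blocks, so they are distinguishable. For instance, the string 'a' is accepted from only I.

Yes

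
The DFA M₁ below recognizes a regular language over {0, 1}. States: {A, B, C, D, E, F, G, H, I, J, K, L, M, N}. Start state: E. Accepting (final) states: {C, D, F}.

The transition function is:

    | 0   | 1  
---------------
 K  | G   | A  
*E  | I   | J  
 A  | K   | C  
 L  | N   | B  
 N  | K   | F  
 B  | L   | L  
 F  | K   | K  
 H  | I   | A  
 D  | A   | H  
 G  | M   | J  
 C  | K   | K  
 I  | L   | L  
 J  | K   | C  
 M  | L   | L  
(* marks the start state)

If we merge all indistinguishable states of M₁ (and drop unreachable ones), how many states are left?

Reachable states from the start: {A,B,C,E,F,G,I,J,K,L,M,N}. Unreachable: {D,H} — drop them.
Start with accepting vs non-accepting: {C,F} | {A,B,E,G,I,J,K,L,M,N}.
Split {A,B,E,G,I,J,K,L,M,N} by δ(·,1) → {B,E,G,I,K,L,M} and {A,J,N}.
On input 0, block {B,E,G,I,K,L,M} splits into {B,E,G,I,K,M} and {L}.
On input 0, block {B,E,G,I,K,M} splits into {B,I,M} and {E,G,K}.
On input 0, block {E,G,K} splits into {E,G} and {K}.
The partition is now stable with 6 blocks: {C,F} | {B,I,M} | {A,J,N} | {L} | {E,G} | {K}.

6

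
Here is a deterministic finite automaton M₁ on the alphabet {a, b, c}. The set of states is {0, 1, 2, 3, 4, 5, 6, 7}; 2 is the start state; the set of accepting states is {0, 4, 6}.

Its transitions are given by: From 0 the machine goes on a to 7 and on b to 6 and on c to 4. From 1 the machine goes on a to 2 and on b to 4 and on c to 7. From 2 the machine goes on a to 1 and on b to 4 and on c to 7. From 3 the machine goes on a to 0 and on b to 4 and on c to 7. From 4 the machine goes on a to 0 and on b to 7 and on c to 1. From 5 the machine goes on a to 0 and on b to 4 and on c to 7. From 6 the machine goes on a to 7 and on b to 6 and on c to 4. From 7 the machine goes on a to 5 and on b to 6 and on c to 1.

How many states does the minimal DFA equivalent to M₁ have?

5

Reachable states from the start: {0,1,2,4,5,6,7}. Unreachable: {3} — drop them.
P0 = {0,4,6} | {1,2,5,7}.
On input a, block {0,4,6} splits into {0,6} and {4}.
On input a, block {1,2,5,7} splits into {1,2,7} and {5}.
Split {1,2,7} by δ(·,a) → {1,2} and {7}.
The partition is now stable with 5 blocks: {0,6} | {1,2} | {4} | {5} | {7}.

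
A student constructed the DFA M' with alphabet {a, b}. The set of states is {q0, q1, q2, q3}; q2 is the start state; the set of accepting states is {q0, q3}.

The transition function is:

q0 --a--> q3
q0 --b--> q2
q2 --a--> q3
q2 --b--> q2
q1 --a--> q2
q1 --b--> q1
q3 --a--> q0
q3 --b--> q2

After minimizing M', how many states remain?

2

First remove the unreachable states {q1}; 3 states remain.
P0 = {q0,q3} | {q2}.
No further refinement is possible. Final partition (2 blocks): {q0,q3} | {q2}.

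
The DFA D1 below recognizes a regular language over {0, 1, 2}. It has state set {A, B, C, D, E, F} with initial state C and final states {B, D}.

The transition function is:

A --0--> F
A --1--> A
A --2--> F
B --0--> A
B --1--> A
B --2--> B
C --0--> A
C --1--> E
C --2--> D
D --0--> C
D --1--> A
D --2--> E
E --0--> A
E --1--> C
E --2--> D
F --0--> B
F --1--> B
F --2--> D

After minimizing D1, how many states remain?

5

Every state is reachable, so we keep all 6.
Start with accepting vs non-accepting: {B,D} | {A,C,E,F}.
On input 2, block {B,D} splits into {B} and {D}.
On input 0, block {A,C,E,F} splits into {A,C,E} and {F}.
On input 0, block {A,C,E} splits into {C,E} and {A}.
Stable partition: {B} | {C,E} | {D} | {F} | {A} — 5 equivalence classes.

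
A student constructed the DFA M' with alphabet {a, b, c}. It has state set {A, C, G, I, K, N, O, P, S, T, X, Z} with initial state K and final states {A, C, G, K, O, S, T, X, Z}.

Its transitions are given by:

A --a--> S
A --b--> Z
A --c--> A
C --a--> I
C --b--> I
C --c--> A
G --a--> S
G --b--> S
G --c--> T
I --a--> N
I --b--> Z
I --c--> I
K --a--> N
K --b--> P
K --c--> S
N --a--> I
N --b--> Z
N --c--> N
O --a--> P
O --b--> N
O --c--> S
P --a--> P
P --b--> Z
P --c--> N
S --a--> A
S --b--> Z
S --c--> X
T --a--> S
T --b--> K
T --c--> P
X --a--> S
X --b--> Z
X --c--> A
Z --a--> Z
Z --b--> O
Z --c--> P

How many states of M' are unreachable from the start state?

3

BFS from K reaches {A, I, K, N, O, P, S, X, Z}; the 3 state(s) C, G, T are never visited.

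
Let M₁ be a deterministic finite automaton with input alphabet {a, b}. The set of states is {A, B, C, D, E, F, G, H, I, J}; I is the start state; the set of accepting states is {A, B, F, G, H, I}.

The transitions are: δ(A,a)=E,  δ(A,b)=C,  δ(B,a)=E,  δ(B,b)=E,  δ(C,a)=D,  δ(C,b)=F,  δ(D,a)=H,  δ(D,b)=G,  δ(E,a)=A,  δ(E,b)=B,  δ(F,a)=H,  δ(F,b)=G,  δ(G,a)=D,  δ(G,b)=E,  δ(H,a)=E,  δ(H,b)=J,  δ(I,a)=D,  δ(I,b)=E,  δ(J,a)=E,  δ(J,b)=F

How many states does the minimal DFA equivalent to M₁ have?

All states are reachable from the start state.
Initial partition by acceptance: {A,B,F,G,H,I} | {C,D,E,J}.
On input a, block {A,B,F,G,H,I} splits into {A,B,G,H,I} and {F}.
On input a, block {C,D,E,J} splits into {C,J} and {D,E}.
Split {A,B,G,H,I} by δ(·,b) → {B,G,I} and {A,H}.
The partition is now stable with 5 blocks: {B,G,I} | {C,J} | {F} | {D,E} | {A,H}.

5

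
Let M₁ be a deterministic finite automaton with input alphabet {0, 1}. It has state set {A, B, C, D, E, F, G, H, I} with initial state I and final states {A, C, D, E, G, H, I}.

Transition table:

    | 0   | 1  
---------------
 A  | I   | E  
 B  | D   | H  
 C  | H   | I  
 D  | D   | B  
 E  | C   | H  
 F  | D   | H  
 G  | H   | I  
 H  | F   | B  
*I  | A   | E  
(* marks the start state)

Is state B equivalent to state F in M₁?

Yes

First remove the unreachable states {G}; 8 states remain.
Initial partition by acceptance: {A,C,D,E,H,I} | {B,F}.
Refine {A,C,D,E,H,I} on symbol 0: members go to different blocks, giving {A,C,D,E,I} and {H}.
Split {A,C,D,E,I} by δ(·,0) → {A,D,E,I} and {C}.
Split {A,D,E,I} by δ(·,0) → {A,D,I} and {E}.
Refine {A,D,I} on symbol 1: members go to different blocks, giving {A,I} and {D}.
Stable partition: {A,I} | {B,F} | {H} | {C} | {E} | {D} — 6 equivalence classes.
B and F lie in the same block of the stable partition, so they are equivalent — no string distinguishes them.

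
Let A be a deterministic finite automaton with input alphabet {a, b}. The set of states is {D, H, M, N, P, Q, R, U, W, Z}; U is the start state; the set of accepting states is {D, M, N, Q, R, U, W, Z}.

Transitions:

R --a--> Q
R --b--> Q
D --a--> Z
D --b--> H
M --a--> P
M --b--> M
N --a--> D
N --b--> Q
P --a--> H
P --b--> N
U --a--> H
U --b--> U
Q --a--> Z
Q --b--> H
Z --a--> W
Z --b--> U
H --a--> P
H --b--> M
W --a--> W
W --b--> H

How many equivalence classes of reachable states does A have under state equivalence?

8

Reachable states from the start: {D,H,M,N,P,Q,U,W,Z}. Unreachable: {R} — drop them.
P0 = {D,M,N,Q,U,W,Z} | {H,P}.
On input a, block {D,M,N,Q,U,W,Z} splits into {D,N,Q,W,Z} and {M,U}.
Split {D,N,Q,W,Z} by δ(·,b) → {D,Q,W} and {N} and {Z}.
Split {D,Q,W} by δ(·,a) → {D,Q} and {W}.
Refine {H,P} on symbol b: members go to different blocks, giving {H} and {P}.
Split {M,U} by δ(·,a) → {U} and {M}.
No further refinement is possible. Final partition (8 blocks): {D,Q} | {H} | {U} | {N} | {Z} | {W} | {P} | {M}.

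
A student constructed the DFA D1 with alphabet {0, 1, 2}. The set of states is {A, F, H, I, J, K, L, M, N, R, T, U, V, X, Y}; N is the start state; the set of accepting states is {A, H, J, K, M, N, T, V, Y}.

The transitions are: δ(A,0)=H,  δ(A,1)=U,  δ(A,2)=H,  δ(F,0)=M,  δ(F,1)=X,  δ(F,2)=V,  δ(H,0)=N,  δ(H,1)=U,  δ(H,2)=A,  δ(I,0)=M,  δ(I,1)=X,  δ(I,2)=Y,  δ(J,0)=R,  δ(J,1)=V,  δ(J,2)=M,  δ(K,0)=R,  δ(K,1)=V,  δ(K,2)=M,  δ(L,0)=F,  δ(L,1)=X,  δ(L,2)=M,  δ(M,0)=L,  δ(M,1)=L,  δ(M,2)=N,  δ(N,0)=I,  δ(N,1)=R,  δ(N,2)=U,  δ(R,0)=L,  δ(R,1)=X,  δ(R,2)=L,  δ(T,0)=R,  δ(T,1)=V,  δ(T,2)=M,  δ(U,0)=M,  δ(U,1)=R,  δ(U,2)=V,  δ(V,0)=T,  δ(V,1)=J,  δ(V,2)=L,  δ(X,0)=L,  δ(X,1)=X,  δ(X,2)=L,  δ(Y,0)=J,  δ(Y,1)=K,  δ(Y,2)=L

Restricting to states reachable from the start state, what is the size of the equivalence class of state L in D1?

Reachable states from the start: {F,I,J,K,L,M,N,R,T,U,V,X,Y}. Unreachable: {A,H} — drop them.
Start with accepting vs non-accepting: {J,K,M,N,T,V,Y} | {F,I,L,R,U,X}.
Split {J,K,M,N,T,V,Y} by δ(·,0) → {J,K,M,N,T} and {V,Y}.
Refine {J,K,M,N,T} on symbol 1: members go to different blocks, giving {J,K,T} and {M,N}.
Split {F,I,L,R,U,X} by δ(·,0) → {F,I,U} and {L,R,X}.
Refine {M,N} on symbol 0: members go to different blocks, giving {M} and {N}.
On input 0, block {L,R,X} splits into {R,X} and {L}.
The partition is now stable with 7 blocks: {J,K,T} | {F,I,U} | {V,Y} | {M} | {R,X} | {N} | {L}.
The equivalence class containing L is {L}, of size 1.

1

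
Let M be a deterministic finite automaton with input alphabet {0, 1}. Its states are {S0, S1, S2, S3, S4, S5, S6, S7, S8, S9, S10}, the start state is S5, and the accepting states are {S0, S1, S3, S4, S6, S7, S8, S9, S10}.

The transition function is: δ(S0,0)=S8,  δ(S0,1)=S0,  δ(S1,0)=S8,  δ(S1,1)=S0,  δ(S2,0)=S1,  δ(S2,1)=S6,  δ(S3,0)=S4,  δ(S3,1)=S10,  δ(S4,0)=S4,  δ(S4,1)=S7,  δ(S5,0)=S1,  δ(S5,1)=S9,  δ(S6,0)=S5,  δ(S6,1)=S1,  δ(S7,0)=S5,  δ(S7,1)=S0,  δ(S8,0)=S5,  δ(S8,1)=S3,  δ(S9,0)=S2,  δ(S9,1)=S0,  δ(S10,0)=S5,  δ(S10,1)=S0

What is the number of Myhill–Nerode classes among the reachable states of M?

5

Every state is reachable, so we keep all 11.
Initial partition by acceptance: {S0,S1,S3,S4,S6,S7,S8,S9,S10} | {S2,S5}.
Split {S0,S1,S3,S4,S6,S7,S8,S9,S10} by δ(·,0) → {S6,S7,S8,S9,S10} and {S0,S1,S3,S4}.
Split {S0,S1,S3,S4} by δ(·,0) → {S0,S1} and {S3,S4}.
Split {S6,S7,S8,S9,S10} by δ(·,1) → {S6,S7,S9,S10} and {S8}.
The partition is now stable with 5 blocks: {S6,S7,S9,S10} | {S2,S5} | {S0,S1} | {S3,S4} | {S8}.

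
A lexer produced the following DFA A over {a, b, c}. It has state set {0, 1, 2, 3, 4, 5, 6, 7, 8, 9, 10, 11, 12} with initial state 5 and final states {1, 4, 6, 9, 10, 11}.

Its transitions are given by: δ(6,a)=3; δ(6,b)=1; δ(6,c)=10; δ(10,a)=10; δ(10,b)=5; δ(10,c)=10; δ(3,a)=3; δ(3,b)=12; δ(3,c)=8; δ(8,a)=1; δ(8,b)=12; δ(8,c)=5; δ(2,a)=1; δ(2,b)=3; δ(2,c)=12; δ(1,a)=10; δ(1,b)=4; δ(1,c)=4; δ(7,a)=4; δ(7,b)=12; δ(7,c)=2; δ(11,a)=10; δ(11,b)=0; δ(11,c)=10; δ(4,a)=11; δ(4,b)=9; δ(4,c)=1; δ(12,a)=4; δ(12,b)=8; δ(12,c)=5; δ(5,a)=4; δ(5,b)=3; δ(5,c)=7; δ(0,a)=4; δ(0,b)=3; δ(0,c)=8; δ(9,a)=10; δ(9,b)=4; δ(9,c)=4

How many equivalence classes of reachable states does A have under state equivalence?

5

Reachable states from the start: {0,1,2,3,4,5,7,8,9,10,11,12}. Unreachable: {6} — drop them.
Start with accepting vs non-accepting: {1,4,9,10,11} | {0,2,3,5,7,8,12}.
On input b, block {1,4,9,10,11} splits into {1,4,9} and {10,11}.
On input a, block {0,2,3,5,7,8,12} splits into {0,2,5,7,8,12} and {3}.
On input b, block {0,2,5,7,8,12} splits into {0,2,5} and {7,8,12}.
No further refinement is possible. Final partition (5 blocks): {1,4,9} | {0,2,5} | {10,11} | {3} | {7,8,12}.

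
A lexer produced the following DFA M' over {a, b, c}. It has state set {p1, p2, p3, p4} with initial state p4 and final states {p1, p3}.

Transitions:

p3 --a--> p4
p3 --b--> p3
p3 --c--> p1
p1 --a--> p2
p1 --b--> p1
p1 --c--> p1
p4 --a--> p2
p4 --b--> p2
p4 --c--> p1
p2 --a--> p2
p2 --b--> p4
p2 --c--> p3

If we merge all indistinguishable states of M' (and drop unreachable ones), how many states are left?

2

Every state is reachable, so we keep all 4.
P0 = {p1,p3} | {p2,p4}.
Stable partition: {p1,p3} | {p2,p4} — 2 equivalence classes.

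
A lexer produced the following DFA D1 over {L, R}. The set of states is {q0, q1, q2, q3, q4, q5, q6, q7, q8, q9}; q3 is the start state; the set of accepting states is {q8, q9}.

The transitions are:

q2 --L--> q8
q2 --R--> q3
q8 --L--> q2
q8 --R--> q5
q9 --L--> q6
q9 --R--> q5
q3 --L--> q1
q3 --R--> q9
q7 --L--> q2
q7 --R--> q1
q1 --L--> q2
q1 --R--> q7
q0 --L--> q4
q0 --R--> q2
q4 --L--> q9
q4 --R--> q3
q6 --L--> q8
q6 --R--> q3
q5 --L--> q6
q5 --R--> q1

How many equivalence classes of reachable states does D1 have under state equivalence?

4

States {q0,q4} cannot be reached from the start state, so discard them.
P0 = {q8,q9} | {q1,q2,q3,q5,q6,q7}.
Split {q1,q2,q3,q5,q6,q7} by δ(·,L) → {q1,q3,q5,q7} and {q2,q6}.
On input L, block {q1,q3,q5,q7} splits into {q1,q5,q7} and {q3}.
The partition is now stable with 4 blocks: {q8,q9} | {q1,q5,q7} | {q2,q6} | {q3}.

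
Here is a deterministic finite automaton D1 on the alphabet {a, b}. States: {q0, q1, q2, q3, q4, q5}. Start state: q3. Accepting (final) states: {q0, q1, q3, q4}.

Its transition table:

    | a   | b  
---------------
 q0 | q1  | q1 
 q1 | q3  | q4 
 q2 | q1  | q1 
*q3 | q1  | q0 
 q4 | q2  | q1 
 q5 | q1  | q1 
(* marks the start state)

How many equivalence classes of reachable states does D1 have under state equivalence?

States {q5} cannot be reached from the start state, so discard them.
Initial partition by acceptance: {q0,q1,q3,q4} | {q2}.
Refine {q0,q1,q3,q4} on symbol a: members go to different blocks, giving {q0,q1,q3} and {q4}.
Split {q0,q1,q3} by δ(·,b) → {q0,q3} and {q1}.
Refine {q0,q3} on symbol b: members go to different blocks, giving {q0} and {q3}.
The partition is now stable with 5 blocks: {q0} | {q2} | {q4} | {q1} | {q3}.

5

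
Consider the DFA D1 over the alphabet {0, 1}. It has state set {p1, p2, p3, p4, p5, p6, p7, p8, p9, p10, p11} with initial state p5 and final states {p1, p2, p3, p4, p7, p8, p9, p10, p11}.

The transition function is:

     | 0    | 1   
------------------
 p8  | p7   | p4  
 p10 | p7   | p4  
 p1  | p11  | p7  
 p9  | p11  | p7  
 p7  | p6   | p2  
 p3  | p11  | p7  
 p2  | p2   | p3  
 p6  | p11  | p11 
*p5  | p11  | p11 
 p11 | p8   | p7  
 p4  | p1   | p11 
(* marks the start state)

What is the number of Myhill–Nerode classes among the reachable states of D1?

First remove the unreachable states {p9,p10}; 9 states remain.
P0 = {p1,p2,p3,p4,p7,p8,p11} | {p5,p6}.
On input 0, block {p1,p2,p3,p4,p7,p8,p11} splits into {p1,p2,p3,p4,p8,p11} and {p7}.
On input 0, block {p1,p2,p3,p4,p8,p11} splits into {p1,p2,p3,p4,p11} and {p8}.
On input 0, block {p1,p2,p3,p4,p11} splits into {p1,p2,p3,p4} and {p11}.
On input 0, block {p1,p2,p3,p4} splits into {p1,p3} and {p2,p4}.
Split {p2,p4} by δ(·,0) → {p2} and {p4}.
The partition is now stable with 7 blocks: {p1,p3} | {p5,p6} | {p7} | {p8} | {p11} | {p2} | {p4}.

7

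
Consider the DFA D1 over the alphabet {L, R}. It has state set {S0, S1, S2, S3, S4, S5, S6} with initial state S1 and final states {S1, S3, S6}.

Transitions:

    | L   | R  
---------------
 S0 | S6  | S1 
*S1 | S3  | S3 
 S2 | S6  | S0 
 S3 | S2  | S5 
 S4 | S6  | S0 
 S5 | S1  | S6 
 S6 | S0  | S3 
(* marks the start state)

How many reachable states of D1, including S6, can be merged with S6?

1

First remove the unreachable states {S4}; 6 states remain.
P0 = {S1,S3,S6} | {S0,S2,S5}.
Split {S1,S3,S6} by δ(·,L) → {S3,S6} and {S1}.
Refine {S3,S6} on symbol R: members go to different blocks, giving {S3} and {S6}.
Refine {S0,S2,S5} on symbol L: members go to different blocks, giving {S0,S2} and {S5}.
Refine {S0,S2} on symbol R: members go to different blocks, giving {S0} and {S2}.
No further refinement is possible. Final partition (6 blocks): {S3} | {S0} | {S1} | {S6} | {S5} | {S2}.
The equivalence class containing S6 is {S6}, of size 1.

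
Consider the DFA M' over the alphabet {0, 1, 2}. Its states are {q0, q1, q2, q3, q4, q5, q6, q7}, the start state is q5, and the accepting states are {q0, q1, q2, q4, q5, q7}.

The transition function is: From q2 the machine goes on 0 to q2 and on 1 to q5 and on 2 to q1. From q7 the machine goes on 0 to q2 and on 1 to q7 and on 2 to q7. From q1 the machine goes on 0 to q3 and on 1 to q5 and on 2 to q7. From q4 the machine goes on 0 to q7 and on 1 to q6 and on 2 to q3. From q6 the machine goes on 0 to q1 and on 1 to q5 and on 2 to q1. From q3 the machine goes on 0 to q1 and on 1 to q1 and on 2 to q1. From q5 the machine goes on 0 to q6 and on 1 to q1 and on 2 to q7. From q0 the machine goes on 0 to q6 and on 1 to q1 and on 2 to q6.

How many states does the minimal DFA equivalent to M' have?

4

First remove the unreachable states {q0,q4}; 6 states remain.
Initial partition by acceptance: {q1,q2,q5,q7} | {q3,q6}.
Refine {q1,q2,q5,q7} on symbol 0: members go to different blocks, giving {q1,q5} and {q2,q7}.
Split {q2,q7} by δ(·,1) → {q2} and {q7}.
Stable partition: {q1,q5} | {q3,q6} | {q2} | {q7} — 4 equivalence classes.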